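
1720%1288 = 432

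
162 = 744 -582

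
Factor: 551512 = 2^3* 13^1*5303^1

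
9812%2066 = 1548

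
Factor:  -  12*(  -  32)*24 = 9216 = 2^10*3^2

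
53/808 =53/808 = 0.07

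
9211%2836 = 703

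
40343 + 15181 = 55524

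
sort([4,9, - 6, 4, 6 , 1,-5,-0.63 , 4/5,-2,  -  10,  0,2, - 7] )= [-10,  -  7, - 6, - 5,  -  2, - 0.63,0, 4/5, 1,2,4 , 4,6,9]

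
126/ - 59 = -3 + 51/59=- 2.14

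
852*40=34080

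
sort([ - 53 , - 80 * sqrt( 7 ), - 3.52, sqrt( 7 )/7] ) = [-80*sqrt ( 7), - 53, - 3.52,sqrt( 7 )/7 ] 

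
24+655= 679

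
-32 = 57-89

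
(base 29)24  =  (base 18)38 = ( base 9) 68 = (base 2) 111110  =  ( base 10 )62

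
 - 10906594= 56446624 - 67353218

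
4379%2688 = 1691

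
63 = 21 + 42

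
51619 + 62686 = 114305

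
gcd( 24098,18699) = 1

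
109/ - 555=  -109/555 = - 0.20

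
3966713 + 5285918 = 9252631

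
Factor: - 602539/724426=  - 2^( -1) * 7^1 * 86077^1*362213^( - 1) 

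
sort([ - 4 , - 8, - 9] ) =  [-9, - 8,  -  4]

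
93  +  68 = 161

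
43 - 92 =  - 49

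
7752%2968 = 1816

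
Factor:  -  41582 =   -  2^1*17^1*1223^1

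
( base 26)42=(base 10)106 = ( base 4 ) 1222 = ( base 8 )152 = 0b1101010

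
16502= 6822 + 9680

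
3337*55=183535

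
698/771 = 698/771 = 0.91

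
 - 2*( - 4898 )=9796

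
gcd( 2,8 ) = 2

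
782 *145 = 113390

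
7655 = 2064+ 5591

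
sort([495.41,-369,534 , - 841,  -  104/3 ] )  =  [ - 841,  -  369, - 104/3,  495.41, 534 ] 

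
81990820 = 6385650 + 75605170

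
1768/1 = 1768 = 1768.00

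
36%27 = 9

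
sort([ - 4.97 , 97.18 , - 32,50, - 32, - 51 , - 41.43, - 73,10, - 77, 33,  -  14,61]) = [ - 77, - 73, -51, - 41.43, - 32, -32, - 14 , - 4.97, 10,33 , 50, 61, 97.18]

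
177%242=177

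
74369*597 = 44398293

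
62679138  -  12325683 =50353455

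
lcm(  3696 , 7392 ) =7392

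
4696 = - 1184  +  5880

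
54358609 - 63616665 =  - 9258056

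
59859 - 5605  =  54254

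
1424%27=20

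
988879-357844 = 631035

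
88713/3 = 29571 =29571.00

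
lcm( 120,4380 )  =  8760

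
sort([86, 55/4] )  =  [ 55/4, 86]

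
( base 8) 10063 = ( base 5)113042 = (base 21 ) 98A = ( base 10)4147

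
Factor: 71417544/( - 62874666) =-2^2*3^(-1 )*11^1*17^1*421^( - 1) * 8297^ ( - 1) * 15913^1 = - 11902924/10479111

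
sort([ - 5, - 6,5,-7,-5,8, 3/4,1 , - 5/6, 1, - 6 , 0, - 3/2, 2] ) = [ - 7, - 6, - 6, - 5, - 5,-3/2, - 5/6, 0, 3/4,1,1, 2 , 5, 8]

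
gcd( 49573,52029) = 1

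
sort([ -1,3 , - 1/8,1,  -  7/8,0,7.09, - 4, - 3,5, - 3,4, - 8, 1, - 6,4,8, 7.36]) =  [-8, - 6,-4, - 3, - 3, - 1 , - 7/8, - 1/8, 0, 1,1,3,  4,4,5, 7.09, 7.36,8 ] 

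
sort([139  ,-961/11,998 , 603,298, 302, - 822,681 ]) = [-822, - 961/11,139, 298, 302, 603,681,998]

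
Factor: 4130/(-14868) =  - 5/18=- 2^ ( - 1)*3^( - 2)*5^1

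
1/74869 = 1/74869 = 0.00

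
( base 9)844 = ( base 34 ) k8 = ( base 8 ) 1260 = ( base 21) 1bg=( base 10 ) 688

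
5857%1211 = 1013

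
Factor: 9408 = 2^6*3^1*7^2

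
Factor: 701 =701^1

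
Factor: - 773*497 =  - 7^1*71^1*773^1 = - 384181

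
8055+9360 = 17415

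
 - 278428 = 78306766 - 78585194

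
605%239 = 127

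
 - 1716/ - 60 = 28 +3/5 = 28.60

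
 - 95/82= -95/82 = - 1.16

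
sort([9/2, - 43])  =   [ - 43,9/2]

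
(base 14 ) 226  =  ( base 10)426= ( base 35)c6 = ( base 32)da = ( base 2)110101010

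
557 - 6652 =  - 6095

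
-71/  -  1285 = 71/1285 = 0.06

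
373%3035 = 373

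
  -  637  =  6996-7633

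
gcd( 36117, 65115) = 9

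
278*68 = 18904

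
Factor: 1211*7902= 2^1 * 3^2*7^1*173^1*439^1 = 9569322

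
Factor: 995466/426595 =2^1*3^1*5^(-1)*13^( - 1)*251^1*661^1*6563^( -1) 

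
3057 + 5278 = 8335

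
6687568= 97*68944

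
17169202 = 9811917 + 7357285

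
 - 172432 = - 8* 21554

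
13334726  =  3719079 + 9615647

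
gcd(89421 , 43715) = 1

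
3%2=1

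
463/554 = 463/554 = 0.84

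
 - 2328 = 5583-7911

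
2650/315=530/63 = 8.41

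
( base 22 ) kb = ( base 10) 451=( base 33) DM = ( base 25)I1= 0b111000011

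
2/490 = 1/245 = 0.00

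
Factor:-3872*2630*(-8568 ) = 2^9*3^2*5^1* 7^1 *11^2*17^1*263^1 = 87251028480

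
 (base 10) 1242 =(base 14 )64a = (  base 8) 2332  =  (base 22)2ca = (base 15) 57C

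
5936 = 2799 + 3137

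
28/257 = 28/257 = 0.11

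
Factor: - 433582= - 2^1 * 216791^1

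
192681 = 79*2439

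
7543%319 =206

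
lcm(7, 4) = 28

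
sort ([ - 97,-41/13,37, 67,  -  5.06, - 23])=[ - 97, - 23, - 5.06, - 41/13, 37, 67]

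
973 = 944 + 29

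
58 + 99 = 157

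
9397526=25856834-16459308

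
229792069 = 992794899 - 763002830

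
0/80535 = 0=   0.00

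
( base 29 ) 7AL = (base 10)6198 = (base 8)14066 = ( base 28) 7PA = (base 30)6QI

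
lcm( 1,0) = 0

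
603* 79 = 47637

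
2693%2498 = 195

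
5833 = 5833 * 1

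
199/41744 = 199/41744 = 0.00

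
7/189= 1/27 =0.04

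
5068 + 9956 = 15024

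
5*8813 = 44065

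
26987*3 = 80961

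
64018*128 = 8194304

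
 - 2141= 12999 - 15140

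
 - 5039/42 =-120 + 1/42  =  - 119.98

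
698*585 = 408330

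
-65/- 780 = 1/12 = 0.08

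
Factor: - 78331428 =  - 2^2*3^3*7^1*103613^1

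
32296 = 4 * 8074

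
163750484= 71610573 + 92139911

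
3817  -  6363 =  - 2546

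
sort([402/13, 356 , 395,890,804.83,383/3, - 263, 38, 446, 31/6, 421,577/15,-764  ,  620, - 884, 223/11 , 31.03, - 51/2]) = [ - 884, - 764  , - 263 , - 51/2, 31/6, 223/11, 402/13, 31.03, 38, 577/15,383/3,  356, 395, 421, 446,620, 804.83, 890]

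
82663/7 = 11809 = 11809.00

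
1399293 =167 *8379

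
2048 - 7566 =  - 5518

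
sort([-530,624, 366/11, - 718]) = [-718,-530,366/11,624]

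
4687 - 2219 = 2468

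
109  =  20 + 89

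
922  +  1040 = 1962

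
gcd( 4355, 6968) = 871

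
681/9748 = 681/9748 = 0.07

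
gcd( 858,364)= 26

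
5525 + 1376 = 6901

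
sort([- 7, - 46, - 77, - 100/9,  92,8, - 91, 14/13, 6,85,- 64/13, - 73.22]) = [ - 91,-77, - 73.22,- 46, - 100/9, - 7, - 64/13,14/13,6,8,85,92 ]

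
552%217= 118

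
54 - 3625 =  - 3571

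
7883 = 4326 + 3557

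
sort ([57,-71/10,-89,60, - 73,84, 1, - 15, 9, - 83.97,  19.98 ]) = [-89, - 83.97,-73,-15, - 71/10, 1, 9,19.98, 57, 60, 84]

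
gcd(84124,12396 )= 4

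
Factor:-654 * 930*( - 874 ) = 531584280 = 2^3*  3^2*5^1 * 19^1 * 23^1*31^1 * 109^1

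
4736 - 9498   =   - 4762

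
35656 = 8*4457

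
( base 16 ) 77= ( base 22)59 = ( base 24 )4n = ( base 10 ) 119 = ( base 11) A9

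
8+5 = 13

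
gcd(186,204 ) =6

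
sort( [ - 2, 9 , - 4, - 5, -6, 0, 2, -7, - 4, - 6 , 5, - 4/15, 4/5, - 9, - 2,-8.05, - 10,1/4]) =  [ - 10, -9 , - 8.05 , - 7, - 6, - 6, - 5,-4, - 4 ,-2,-2 ,- 4/15,0,1/4, 4/5 , 2 , 5,9] 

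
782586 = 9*86954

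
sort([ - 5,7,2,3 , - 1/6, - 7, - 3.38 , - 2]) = [ - 7, - 5, - 3.38, - 2, - 1/6, 2,  3,7 ]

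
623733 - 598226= 25507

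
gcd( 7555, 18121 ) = 1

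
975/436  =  975/436 = 2.24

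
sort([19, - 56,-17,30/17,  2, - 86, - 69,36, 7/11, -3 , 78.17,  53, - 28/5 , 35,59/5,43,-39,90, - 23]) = [ - 86, - 69,-56,-39,- 23,  -  17,  -  28/5,  -  3,  7/11,30/17 , 2, 59/5, 19,35, 36,  43,53,  78.17 , 90]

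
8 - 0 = 8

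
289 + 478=767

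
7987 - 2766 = 5221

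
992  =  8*124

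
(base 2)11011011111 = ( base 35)1f9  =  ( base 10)1759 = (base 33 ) 1KA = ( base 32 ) 1mv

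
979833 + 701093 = 1680926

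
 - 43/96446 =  -43/96446= - 0.00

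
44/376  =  11/94 = 0.12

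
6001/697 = 8 + 25/41 = 8.61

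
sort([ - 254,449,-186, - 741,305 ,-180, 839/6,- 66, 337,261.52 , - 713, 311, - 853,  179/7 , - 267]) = [  -  853, - 741, - 713, - 267, - 254,  -  186,-180, - 66,179/7, 839/6 , 261.52, 305, 311,337, 449] 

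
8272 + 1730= 10002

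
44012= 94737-50725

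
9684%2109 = 1248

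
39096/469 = 39096/469 = 83.36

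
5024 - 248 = 4776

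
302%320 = 302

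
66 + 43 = 109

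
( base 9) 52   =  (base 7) 65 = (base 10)47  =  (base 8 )57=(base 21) 25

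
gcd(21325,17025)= 25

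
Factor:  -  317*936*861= - 2^3*3^3*7^1*13^1*41^1*317^1= -  255469032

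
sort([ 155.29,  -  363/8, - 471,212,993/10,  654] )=[ - 471, - 363/8, 993/10, 155.29,212,  654]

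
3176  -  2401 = 775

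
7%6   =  1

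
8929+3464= 12393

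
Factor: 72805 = 5^1*14561^1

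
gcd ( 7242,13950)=6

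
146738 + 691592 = 838330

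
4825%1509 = 298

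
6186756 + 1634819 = 7821575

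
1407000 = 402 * 3500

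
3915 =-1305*(-3)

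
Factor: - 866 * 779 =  - 674614=- 2^1*19^1*41^1*433^1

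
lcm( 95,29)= 2755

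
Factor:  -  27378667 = - 27378667^1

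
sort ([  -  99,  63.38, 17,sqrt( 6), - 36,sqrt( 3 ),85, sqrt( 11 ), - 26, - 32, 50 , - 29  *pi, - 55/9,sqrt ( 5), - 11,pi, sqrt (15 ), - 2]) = [ - 99, - 29 * pi, - 36,-32, - 26 , - 11, - 55/9,  -  2,  sqrt( 3 ),sqrt( 5 ),sqrt( 6), pi , sqrt( 11 ),sqrt( 15 ),17, 50,63.38,85]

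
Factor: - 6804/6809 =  - 2^2 * 3^5  *  7^1 *11^( -1)*  619^( - 1)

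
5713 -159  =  5554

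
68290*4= 273160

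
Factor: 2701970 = 2^1 * 5^1 * 157^1*1721^1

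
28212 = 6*4702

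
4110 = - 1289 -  - 5399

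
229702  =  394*583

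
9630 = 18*535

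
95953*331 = 31760443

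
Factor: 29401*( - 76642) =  - 2253351442 = - 2^1 *29401^1*38321^1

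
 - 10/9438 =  - 5/4719 = - 0.00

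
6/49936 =3/24968 = 0.00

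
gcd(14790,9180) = 510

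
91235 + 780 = 92015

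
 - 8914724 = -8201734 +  - 712990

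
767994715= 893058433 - 125063718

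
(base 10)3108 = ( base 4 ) 300210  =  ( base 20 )7f8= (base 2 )110000100100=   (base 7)12030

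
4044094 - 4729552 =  - 685458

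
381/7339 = 381/7339=0.05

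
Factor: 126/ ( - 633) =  - 2^1*3^1*7^1*211^( - 1) =- 42/211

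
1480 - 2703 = - 1223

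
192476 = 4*48119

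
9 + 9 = 18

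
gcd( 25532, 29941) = 1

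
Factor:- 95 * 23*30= - 65550=- 2^1*3^1*5^2 * 19^1  *  23^1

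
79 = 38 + 41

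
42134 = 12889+29245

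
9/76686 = 3/25562 = 0.00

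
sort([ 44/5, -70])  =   [ - 70,  44/5]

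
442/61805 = 442/61805 = 0.01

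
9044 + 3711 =12755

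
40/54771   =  40/54771 = 0.00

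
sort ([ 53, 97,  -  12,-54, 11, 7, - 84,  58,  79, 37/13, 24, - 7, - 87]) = [-87, - 84, - 54, - 12, - 7, 37/13,7, 11, 24, 53, 58, 79,97 ] 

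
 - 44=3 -47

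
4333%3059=1274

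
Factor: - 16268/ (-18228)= 83/93 = 3^( - 1 )* 31^ ( - 1)*83^1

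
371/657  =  371/657 = 0.56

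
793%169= 117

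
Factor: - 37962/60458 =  - 27/43 = -3^3*43^( -1)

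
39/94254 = 13/31418=0.00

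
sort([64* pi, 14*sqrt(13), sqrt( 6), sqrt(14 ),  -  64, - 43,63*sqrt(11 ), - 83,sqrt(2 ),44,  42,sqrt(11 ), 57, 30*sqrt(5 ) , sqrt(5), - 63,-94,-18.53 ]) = [ - 94, - 83, - 64,-63, - 43, - 18.53, sqrt(2), sqrt(5 ), sqrt(6), sqrt( 11 ), sqrt( 14),42,44,14* sqrt( 13 ), 57, 30*sqrt ( 5 ), 64*pi, 63* sqrt(11 ) ]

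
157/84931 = 157/84931=0.00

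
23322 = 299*78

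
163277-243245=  - 79968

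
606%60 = 6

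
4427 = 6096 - 1669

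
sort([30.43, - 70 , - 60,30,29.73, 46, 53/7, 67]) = [ - 70,  -  60, 53/7,29.73, 30, 30.43, 46,67]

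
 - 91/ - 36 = 2 + 19/36=2.53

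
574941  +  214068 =789009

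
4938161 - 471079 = 4467082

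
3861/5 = 3861/5   =  772.20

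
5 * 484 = 2420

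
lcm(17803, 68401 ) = 1299619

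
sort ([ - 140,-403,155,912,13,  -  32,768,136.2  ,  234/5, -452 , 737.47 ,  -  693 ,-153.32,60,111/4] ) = [  -  693 , - 452, - 403, - 153.32,  -  140, - 32,13,111/4,  234/5 , 60, 136.2,155 , 737.47,  768, 912]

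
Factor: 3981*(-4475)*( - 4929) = 3^2 * 5^2*31^1*53^1*179^1*1327^1 = 87810011775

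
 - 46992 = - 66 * 712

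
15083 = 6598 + 8485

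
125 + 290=415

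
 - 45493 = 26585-72078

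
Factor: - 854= - 2^1 *7^1 * 61^1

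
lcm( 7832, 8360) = 744040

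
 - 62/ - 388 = 31/194 = 0.16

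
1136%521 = 94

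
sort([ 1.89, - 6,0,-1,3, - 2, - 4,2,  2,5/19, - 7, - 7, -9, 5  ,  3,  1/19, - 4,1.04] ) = [ - 9, - 7, - 7,  -  6, - 4, - 4,-2,-1,0,1/19,5/19, 1.04, 1.89,2 , 2,  3, 3, 5 ]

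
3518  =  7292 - 3774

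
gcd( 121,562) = 1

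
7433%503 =391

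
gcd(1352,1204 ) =4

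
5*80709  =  403545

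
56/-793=-56/793 = -  0.07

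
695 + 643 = 1338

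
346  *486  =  168156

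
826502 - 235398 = 591104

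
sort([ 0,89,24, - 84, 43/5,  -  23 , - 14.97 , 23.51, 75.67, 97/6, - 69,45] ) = [-84, - 69 ,  -  23,-14.97, 0,43/5,97/6,  23.51,24,45,75.67,89 ] 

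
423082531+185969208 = 609051739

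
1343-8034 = -6691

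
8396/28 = 299 + 6/7 = 299.86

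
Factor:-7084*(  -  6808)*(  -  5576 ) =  - 268918614272 = - 2^8*7^1 * 11^1* 17^1*23^2*37^1*41^1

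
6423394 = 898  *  7153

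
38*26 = 988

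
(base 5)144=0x31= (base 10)49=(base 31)1I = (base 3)1211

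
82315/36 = 82315/36 = 2286.53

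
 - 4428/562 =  - 2214/281 = - 7.88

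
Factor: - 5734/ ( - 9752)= 2^(  -  2 )*23^( - 1)*47^1*53^( - 1 )*61^1 = 2867/4876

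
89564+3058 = 92622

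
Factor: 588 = 2^2*3^1*7^2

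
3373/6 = 562+1/6 = 562.17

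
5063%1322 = 1097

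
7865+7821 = 15686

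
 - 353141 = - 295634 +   -  57507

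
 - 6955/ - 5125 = 1 + 366/1025 = 1.36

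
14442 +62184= 76626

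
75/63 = 1 + 4/21  =  1.19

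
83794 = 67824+15970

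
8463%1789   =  1307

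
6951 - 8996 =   -  2045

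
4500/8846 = 2250/4423 = 0.51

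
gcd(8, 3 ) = 1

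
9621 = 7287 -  - 2334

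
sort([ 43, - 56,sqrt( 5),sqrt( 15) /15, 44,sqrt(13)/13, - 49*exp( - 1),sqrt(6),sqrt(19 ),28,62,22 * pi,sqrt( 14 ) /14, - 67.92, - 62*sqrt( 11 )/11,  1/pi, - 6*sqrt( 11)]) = [ - 67.92, - 56, - 6*sqrt( 11 ), - 62*sqrt( 11)/11, - 49*exp( - 1),  sqrt(15)/15 , sqrt (14)/14, sqrt( 13) /13,1/pi, sqrt(5 ),sqrt( 6),sqrt( 19 ) , 28,43, 44, 62,  22*pi ]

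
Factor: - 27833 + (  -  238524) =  - 7^1*13^1*2927^1   =  - 266357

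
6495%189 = 69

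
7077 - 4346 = 2731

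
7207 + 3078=10285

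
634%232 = 170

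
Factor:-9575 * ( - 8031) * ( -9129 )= - 3^2*5^2*17^1*179^1*383^1* 2677^1 = - 701991115425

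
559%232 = 95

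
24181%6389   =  5014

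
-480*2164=- 1038720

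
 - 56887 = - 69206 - -12319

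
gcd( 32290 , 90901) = 1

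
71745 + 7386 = 79131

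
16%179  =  16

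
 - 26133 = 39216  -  65349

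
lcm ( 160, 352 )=1760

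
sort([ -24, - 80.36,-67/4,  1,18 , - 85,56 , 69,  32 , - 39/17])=[- 85, - 80.36 , -24, - 67/4,- 39/17,1,18,  32,  56, 69]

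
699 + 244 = 943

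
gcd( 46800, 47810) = 10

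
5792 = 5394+398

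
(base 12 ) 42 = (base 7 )101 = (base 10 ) 50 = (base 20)2A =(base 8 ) 62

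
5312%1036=132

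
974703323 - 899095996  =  75607327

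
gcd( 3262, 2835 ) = 7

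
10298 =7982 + 2316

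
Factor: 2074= 2^1*17^1*61^1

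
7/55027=1/7861 = 0.00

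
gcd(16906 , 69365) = 1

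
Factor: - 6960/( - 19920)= 29/83 = 29^1*83^( - 1)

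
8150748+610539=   8761287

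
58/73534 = 29/36767 = 0.00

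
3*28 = 84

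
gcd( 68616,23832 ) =72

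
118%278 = 118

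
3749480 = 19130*196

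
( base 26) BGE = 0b1111010111010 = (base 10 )7866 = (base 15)24e6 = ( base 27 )AL9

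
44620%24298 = 20322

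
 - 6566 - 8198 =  - 14764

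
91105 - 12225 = 78880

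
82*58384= 4787488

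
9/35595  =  1/3955= 0.00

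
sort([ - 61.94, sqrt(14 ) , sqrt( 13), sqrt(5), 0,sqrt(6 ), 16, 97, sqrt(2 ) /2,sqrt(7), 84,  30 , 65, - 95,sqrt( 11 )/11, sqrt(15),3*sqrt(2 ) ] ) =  [ - 95, - 61.94,0, sqrt( 11) /11,sqrt(2)/2, sqrt(  5), sqrt( 6 ) , sqrt(7), sqrt( 13),sqrt ( 14 ),sqrt ( 15 ) , 3*sqrt(2), 16,30, 65, 84,97]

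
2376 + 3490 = 5866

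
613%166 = 115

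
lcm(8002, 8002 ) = 8002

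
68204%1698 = 284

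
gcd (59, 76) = 1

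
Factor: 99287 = 43^1*2309^1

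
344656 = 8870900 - 8526244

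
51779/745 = 51779/745 =69.50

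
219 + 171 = 390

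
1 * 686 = 686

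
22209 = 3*7403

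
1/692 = 1/692 =0.00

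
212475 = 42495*5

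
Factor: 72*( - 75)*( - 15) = 2^3 * 3^4*5^3 = 81000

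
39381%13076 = 153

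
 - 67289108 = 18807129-86096237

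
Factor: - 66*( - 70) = 2^2*3^1 * 5^1 * 7^1*11^1=   4620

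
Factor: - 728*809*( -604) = 355727008= 2^5*7^1 * 13^1*151^1 * 809^1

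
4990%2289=412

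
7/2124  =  7/2124 = 0.00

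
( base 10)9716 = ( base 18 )1bhe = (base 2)10010111110100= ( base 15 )2D2B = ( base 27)D8N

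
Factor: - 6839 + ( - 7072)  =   - 3^1*4637^1= - 13911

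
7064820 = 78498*90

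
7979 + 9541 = 17520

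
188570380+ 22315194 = 210885574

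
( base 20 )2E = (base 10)54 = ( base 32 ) 1m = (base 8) 66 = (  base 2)110110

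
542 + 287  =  829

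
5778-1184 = 4594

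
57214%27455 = 2304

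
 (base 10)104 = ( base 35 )2y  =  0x68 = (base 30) 3e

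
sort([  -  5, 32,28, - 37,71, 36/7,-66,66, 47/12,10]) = [ - 66,- 37,- 5 , 47/12, 36/7,  10,28, 32,  66, 71]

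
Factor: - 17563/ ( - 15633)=3^ ( - 4 ) * 7^1*13^1= 91/81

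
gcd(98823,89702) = 1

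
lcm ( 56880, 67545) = 1080720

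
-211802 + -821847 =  - 1033649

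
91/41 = 2+9/41 = 2.22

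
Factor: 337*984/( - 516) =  - 2^1 *41^1*43^( -1 )*337^1= - 27634/43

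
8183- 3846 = 4337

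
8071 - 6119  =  1952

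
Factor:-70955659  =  -107^1*271^1*2447^1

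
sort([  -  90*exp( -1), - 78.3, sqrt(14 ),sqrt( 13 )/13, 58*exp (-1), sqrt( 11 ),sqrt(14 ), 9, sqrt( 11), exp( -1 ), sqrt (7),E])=[ - 78.3, - 90* exp(-1 ), sqrt( 13) /13, exp( -1 ), sqrt(7 ), E, sqrt( 11 ), sqrt( 11 ), sqrt( 14), sqrt ( 14 ),9,  58*exp( - 1) ]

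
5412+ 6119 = 11531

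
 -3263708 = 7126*( - 458)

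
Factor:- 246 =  - 2^1*3^1*41^1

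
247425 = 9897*25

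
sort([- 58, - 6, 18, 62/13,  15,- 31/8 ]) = [  -  58 ,-6 ,  -  31/8, 62/13 , 15,18]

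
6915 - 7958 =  - 1043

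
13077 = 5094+7983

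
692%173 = 0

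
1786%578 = 52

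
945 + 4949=5894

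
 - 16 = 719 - 735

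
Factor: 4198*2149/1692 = 4510751/846=2^( - 1)*3^( -2 )*7^1*47^(  -  1)*307^1*2099^1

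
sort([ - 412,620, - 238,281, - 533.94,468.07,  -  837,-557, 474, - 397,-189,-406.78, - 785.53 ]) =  [ - 837, - 785.53, - 557, - 533.94, - 412,- 406.78, - 397,  -  238, -189,281,468.07,474,620] 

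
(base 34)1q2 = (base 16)7FA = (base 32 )1vq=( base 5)31132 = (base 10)2042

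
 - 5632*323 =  -1819136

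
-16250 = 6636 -22886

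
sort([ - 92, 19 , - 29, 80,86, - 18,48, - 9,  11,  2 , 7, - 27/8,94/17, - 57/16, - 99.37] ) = [ -99.37, - 92, - 29, - 18, - 9, - 57/16, - 27/8,  2, 94/17,7, 11,19, 48, 80,86 ]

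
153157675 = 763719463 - 610561788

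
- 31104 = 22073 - 53177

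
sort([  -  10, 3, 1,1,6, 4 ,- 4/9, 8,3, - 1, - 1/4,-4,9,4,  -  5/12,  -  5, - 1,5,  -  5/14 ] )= [-10,-5, - 4, - 1, - 1, - 4/9,-5/12, - 5/14, - 1/4,1,1,3,3,4, 4, 5, 6, 8,9 ] 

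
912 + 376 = 1288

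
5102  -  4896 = 206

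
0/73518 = 0 = 0.00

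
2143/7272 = 2143/7272 = 0.29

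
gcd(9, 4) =1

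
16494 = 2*8247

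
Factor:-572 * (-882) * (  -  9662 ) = -4874517648 = - 2^4*3^2*7^2*11^1*13^1* 4831^1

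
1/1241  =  1/1241 = 0.00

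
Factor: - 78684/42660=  - 83/45 = -  3^(  -  2)*5^( - 1 ) * 83^1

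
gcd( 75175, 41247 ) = 1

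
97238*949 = 92278862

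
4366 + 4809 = 9175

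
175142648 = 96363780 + 78778868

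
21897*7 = 153279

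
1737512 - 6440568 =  - 4703056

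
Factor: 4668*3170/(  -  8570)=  - 1479756/857=- 2^2*  3^1 *317^1 * 389^1*857^( - 1) 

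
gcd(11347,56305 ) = 1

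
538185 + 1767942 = 2306127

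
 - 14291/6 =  - 14291/6 = -2381.83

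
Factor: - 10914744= -2^3*3^1*283^1*1607^1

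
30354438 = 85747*354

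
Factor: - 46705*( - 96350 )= 2^1 * 5^3*41^1*47^1*9341^1 = 4500026750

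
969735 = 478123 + 491612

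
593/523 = 1+ 70/523 = 1.13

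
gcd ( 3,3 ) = 3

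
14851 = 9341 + 5510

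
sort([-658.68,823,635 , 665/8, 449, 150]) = [ - 658.68,665/8, 150, 449, 635,823]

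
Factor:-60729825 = - 3^1*5^2*13^1*199^1*313^1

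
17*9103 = 154751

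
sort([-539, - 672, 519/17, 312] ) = [  -  672,-539,519/17, 312]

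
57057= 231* 247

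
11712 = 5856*2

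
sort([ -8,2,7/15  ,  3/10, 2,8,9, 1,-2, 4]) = [  -  8,  -  2,3/10,7/15,  1,  2,2,4, 8,9]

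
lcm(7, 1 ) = 7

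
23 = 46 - 23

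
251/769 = 251/769 = 0.33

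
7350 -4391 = 2959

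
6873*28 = 192444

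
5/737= 5/737 = 0.01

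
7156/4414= 3578/2207 = 1.62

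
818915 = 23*35605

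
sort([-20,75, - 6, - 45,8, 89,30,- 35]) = [ - 45,-35, - 20, - 6, 8, 30,75, 89 ]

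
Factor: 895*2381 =5^1 * 179^1*2381^1= 2130995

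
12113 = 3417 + 8696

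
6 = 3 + 3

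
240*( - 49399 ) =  - 11855760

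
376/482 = 188/241 = 0.78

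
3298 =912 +2386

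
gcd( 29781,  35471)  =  1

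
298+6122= 6420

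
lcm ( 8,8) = 8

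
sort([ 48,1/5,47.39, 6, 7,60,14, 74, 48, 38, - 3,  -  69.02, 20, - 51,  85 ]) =[ - 69.02, -51,-3,1/5, 6,7, 14, 20, 38, 47.39, 48, 48,60, 74, 85]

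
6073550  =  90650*67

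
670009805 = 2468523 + 667541282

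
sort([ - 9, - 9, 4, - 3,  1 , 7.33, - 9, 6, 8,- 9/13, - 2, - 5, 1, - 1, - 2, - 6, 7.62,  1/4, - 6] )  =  [ - 9, - 9 , - 9, - 6,-6 , -5 ,-3, - 2, - 2,-1, - 9/13,  1/4,  1, 1, 4, 6, 7.33, 7.62,8] 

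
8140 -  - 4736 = 12876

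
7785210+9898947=17684157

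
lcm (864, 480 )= 4320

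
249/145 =1 + 104/145   =  1.72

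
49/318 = 49/318 = 0.15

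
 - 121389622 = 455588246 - 576977868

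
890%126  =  8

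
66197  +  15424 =81621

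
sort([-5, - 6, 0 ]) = [ - 6, - 5 , 0 ]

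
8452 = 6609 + 1843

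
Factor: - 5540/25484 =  - 5^1*23^( - 1) = - 5/23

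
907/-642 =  - 907/642 = - 1.41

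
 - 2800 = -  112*25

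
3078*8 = 24624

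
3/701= 3/701= 0.00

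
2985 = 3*995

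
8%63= 8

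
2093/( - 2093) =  - 1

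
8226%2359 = 1149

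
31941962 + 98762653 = 130704615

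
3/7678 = 3/7678  =  0.00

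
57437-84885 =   -  27448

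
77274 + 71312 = 148586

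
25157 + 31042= 56199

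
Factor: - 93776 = -2^4*5861^1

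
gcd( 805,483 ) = 161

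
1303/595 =2 + 113/595= 2.19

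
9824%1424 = 1280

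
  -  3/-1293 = 1/431=0.00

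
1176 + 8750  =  9926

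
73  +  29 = 102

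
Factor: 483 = 3^1*7^1*23^1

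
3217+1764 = 4981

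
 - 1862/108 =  - 931/54 = - 17.24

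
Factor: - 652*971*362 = - 229179304 = -2^3*163^1*181^1 * 971^1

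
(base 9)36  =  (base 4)201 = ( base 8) 41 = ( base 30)13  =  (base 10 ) 33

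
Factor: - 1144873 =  - 47^1*24359^1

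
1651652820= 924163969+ 727488851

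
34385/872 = 34385/872 = 39.43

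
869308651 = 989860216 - 120551565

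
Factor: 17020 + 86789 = 3^1* 34603^1 = 103809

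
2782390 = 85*32734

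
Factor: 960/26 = 480/13 = 2^5*3^1*5^1*13^(-1)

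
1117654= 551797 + 565857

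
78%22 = 12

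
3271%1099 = 1073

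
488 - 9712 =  - 9224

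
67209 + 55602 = 122811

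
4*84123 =336492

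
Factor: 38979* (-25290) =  -2^1*3^4*5^1* 61^1*71^1 * 281^1=-985778910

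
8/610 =4/305 = 0.01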